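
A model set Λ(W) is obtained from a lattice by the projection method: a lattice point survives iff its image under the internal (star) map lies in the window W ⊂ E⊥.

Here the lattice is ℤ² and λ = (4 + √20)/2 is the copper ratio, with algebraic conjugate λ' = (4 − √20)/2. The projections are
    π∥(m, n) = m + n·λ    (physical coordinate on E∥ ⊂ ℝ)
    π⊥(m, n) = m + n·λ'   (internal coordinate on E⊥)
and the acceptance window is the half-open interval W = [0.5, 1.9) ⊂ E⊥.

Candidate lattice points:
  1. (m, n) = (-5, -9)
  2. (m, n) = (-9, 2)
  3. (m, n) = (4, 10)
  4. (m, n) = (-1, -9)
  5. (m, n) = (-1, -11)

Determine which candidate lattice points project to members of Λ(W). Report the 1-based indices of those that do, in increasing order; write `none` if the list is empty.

λ' = (4−√20)/2 ≈ -0.23607.
candidate 1: (m,n)=(-5,-9) → π∥ = -5-9·λ ≈ -43.12461, π⊥ = -5-9·λ' ≈ -2.87539 ∉ [0.5, 1.9) ⇒ out
candidate 2: (m,n)=(-9,2) → π∥ = -9+2·λ ≈ -0.52786, π⊥ = -9+2·λ' ≈ -9.47214 ∉ [0.5, 1.9) ⇒ out
candidate 3: (m,n)=(4,10) → π∥ = 4+10·λ ≈ 46.36068, π⊥ = 4+10·λ' ≈ 1.63932 ∈ [0.5, 1.9) ⇒ IN Λ
candidate 4: (m,n)=(-1,-9) → π∥ = -1-9·λ ≈ -39.12461, π⊥ = -1-9·λ' ≈ 1.12461 ∈ [0.5, 1.9) ⇒ IN Λ
candidate 5: (m,n)=(-1,-11) → π∥ = -1-11·λ ≈ -47.59675, π⊥ = -1-11·λ' ≈ 1.59675 ∈ [0.5, 1.9) ⇒ IN Λ

3, 4, 5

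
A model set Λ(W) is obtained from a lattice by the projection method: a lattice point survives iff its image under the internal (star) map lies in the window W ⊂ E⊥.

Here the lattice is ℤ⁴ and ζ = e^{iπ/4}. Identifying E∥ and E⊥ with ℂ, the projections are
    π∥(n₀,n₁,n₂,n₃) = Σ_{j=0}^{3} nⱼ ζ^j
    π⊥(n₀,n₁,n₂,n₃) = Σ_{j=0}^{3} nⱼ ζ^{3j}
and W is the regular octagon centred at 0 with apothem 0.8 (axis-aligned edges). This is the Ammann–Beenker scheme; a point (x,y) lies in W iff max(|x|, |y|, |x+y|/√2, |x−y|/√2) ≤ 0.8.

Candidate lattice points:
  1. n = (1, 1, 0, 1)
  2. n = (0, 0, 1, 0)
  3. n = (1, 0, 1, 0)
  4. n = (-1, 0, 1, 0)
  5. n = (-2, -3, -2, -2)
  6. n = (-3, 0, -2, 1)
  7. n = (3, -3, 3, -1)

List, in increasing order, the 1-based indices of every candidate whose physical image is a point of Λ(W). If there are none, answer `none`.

none

With ζ = e^{iπ/4} the internal vectors are ζ^0,ζ^3,ζ^6,ζ^9.
#1 (1, 1, 0, 1): internal (1.0000, 1.4142); octagon support 1.7071 vs apothem 0.8 → ∉ W
#2 (0, 0, 1, 0): internal (0.0000, -1.0000); octagon support 1.0000 vs apothem 0.8 → ∉ W
#3 (1, 0, 1, 0): internal (1.0000, -1.0000); octagon support 1.4142 vs apothem 0.8 → ∉ W
#4 (-1, 0, 1, 0): internal (-1.0000, -1.0000); octagon support 1.4142 vs apothem 0.8 → ∉ W
#5 (-2, -3, -2, -2): internal (-1.2929, -1.5355); octagon support 2.0000 vs apothem 0.8 → ∉ W
#6 (-3, 0, -2, 1): internal (-2.2929, 2.7071); octagon support 3.5355 vs apothem 0.8 → ∉ W
#7 (3, -3, 3, -1): internal (4.4142, -5.8284); octagon support 7.2426 vs apothem 0.8 → ∉ W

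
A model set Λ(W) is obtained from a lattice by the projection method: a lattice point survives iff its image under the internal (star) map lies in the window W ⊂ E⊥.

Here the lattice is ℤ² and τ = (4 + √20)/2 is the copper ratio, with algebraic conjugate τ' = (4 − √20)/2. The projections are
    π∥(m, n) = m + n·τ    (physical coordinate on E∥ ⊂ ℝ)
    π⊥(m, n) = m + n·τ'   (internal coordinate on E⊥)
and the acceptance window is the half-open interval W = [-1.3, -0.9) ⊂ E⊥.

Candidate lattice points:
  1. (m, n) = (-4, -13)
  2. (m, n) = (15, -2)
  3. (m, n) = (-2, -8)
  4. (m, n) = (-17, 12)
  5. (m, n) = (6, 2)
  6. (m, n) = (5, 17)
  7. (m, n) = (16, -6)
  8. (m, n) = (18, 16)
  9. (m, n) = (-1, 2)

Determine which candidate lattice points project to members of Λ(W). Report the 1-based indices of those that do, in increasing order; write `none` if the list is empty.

1

Numerically τ ≈ 4.236068 and τ' = −1/τ ≈ -0.236068.
#1 (-4,-13): internal coord -4 + (-13)·τ' = -0.931116; -0.931116 ∈ [-1.3, -0.9) → IN Λ
#2 (15,-2): internal coord 15 + (-2)·τ' = +15.472136; +15.472136 ∉ [-1.3, -0.9) → out
#3 (-2,-8): internal coord -2 + (-8)·τ' = -0.111456; -0.111456 ∉ [-1.3, -0.9) → out
#4 (-17,12): internal coord -17 + (12)·τ' = -19.832816; -19.832816 ∉ [-1.3, -0.9) → out
#5 (6,2): internal coord 6 + (2)·τ' = +5.527864; +5.527864 ∉ [-1.3, -0.9) → out
#6 (5,17): internal coord 5 + (17)·τ' = +0.986844; +0.986844 ∉ [-1.3, -0.9) → out
#7 (16,-6): internal coord 16 + (-6)·τ' = +17.416408; +17.416408 ∉ [-1.3, -0.9) → out
#8 (18,16): internal coord 18 + (16)·τ' = +14.222912; +14.222912 ∉ [-1.3, -0.9) → out
#9 (-1,2): internal coord -1 + (2)·τ' = -1.472136; -1.472136 ∉ [-1.3, -0.9) → out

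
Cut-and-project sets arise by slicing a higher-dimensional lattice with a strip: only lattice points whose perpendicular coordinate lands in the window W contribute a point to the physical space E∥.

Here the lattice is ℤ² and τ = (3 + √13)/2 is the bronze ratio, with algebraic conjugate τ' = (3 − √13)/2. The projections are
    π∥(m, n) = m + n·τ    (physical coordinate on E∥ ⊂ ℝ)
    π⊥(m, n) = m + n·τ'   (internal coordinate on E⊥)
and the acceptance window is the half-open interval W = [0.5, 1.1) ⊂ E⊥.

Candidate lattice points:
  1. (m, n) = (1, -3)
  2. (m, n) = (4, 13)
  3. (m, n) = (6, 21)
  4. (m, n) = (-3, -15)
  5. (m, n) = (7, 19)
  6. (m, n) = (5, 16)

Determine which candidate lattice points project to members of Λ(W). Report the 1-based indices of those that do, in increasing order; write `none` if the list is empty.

Numerically τ ≈ 3.3028 and τ' = −1/τ ≈ -0.3028.
#1 (1,-3): internal coord 1 + (-3)·τ' = +1.9083; +1.9083 ∉ [0.5, 1.1) → out
#2 (4,13): internal coord 4 + (13)·τ' = +0.0639; +0.0639 ∉ [0.5, 1.1) → out
#3 (6,21): internal coord 6 + (21)·τ' = -0.3583; -0.3583 ∉ [0.5, 1.1) → out
#4 (-3,-15): internal coord -3 + (-15)·τ' = +1.5416; +1.5416 ∉ [0.5, 1.1) → out
#5 (7,19): internal coord 7 + (19)·τ' = +1.2473; +1.2473 ∉ [0.5, 1.1) → out
#6 (5,16): internal coord 5 + (16)·τ' = +0.1556; +0.1556 ∉ [0.5, 1.1) → out

none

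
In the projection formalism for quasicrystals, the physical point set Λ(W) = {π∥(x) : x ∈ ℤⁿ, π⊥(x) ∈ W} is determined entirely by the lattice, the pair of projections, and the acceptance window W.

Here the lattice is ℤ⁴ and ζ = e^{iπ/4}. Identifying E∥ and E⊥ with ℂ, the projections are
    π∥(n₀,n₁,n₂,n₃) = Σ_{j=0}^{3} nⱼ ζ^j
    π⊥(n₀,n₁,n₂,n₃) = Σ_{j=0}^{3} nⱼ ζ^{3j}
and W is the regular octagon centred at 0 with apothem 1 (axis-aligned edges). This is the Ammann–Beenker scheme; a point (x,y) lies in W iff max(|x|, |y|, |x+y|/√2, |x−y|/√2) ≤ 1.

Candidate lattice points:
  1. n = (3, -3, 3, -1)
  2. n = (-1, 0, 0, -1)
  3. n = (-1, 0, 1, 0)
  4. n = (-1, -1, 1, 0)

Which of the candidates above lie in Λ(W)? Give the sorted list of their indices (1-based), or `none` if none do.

Internal map: ζ^{3j} for j=0..3 gives (1,0), (−√2/2,√2/2), (0,−1), (√2/2,√2/2).
candidate 1: n = (3, -3, 3, -1) → π⊥ ≈ (+4.414214, -5.828427); max(|x|,|y|,|x±y|/√2) = 7.242641 > 1 ⇒ ∉ W
candidate 2: n = (-1, 0, 0, -1) → π⊥ ≈ (-1.707107, -0.707107); max(|x|,|y|,|x±y|/√2) = 1.707107 > 1 ⇒ ∉ W
candidate 3: n = (-1, 0, 1, 0) → π⊥ ≈ (-1.000000, -1.000000); max(|x|,|y|,|x±y|/√2) = 1.414214 > 1 ⇒ ∉ W
candidate 4: n = (-1, -1, 1, 0) → π⊥ ≈ (-0.292893, -1.707107); max(|x|,|y|,|x±y|/√2) = 1.707107 > 1 ⇒ ∉ W

none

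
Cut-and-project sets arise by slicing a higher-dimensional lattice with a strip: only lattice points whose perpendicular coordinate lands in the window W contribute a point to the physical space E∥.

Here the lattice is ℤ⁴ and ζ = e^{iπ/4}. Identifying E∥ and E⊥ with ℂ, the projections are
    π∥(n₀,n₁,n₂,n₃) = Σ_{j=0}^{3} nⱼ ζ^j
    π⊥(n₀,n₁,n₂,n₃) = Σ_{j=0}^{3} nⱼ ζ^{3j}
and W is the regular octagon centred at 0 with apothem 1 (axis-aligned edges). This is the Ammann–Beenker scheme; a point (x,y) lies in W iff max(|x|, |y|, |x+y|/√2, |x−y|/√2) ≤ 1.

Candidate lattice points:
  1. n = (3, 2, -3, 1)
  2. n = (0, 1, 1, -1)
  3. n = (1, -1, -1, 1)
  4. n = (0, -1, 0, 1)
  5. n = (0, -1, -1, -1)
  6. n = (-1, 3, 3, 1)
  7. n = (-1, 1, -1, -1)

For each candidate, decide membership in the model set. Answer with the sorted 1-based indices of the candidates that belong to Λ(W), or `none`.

5

Internal map: ζ^{3j} for j=0..3 gives (1,0), (−√2/2,√2/2), (0,−1), (√2/2,√2/2).
#1 (3, 2, -3, 1): internal (2.29289, 5.12132); octagon support 5.24264 vs apothem 1 → ∉ W
#2 (0, 1, 1, -1): internal (-1.41421, -1.00000); octagon support 1.70711 vs apothem 1 → ∉ W
#3 (1, -1, -1, 1): internal (2.41421, 1.00000); octagon support 2.41421 vs apothem 1 → ∉ W
#4 (0, -1, 0, 1): internal (1.41421, 0.00000); octagon support 1.41421 vs apothem 1 → ∉ W
#5 (0, -1, -1, -1): internal (0.00000, -0.41421); octagon support 0.41421 vs apothem 1 → ∈ W
#6 (-1, 3, 3, 1): internal (-2.41421, -0.17157); octagon support 2.41421 vs apothem 1 → ∉ W
#7 (-1, 1, -1, -1): internal (-2.41421, 1.00000); octagon support 2.41421 vs apothem 1 → ∉ W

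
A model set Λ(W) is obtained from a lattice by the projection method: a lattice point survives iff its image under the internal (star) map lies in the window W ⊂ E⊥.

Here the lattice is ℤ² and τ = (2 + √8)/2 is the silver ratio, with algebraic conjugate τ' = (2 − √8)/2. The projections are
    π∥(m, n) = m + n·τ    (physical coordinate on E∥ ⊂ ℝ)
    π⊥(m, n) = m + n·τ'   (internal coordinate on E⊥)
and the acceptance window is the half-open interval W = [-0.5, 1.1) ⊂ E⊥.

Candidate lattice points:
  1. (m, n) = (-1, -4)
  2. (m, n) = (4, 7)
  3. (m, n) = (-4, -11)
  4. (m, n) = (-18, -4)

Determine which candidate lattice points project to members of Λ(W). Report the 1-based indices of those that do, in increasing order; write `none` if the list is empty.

1, 3

Numerically τ ≈ 2.414214 and τ' = −1/τ ≈ -0.414214.
[1] lift (-1,-4): star map gives 0.656854; window check -0.5 ≤ 0.656854 < 1.1 is true → IN Λ
[2] lift (4,7): star map gives 1.100505; window check -0.5 ≤ 1.100505 < 1.1 is false → out
[3] lift (-4,-11): star map gives 0.556349; window check -0.5 ≤ 0.556349 < 1.1 is true → IN Λ
[4] lift (-18,-4): star map gives -16.343146; window check -0.5 ≤ -16.343146 < 1.1 is false → out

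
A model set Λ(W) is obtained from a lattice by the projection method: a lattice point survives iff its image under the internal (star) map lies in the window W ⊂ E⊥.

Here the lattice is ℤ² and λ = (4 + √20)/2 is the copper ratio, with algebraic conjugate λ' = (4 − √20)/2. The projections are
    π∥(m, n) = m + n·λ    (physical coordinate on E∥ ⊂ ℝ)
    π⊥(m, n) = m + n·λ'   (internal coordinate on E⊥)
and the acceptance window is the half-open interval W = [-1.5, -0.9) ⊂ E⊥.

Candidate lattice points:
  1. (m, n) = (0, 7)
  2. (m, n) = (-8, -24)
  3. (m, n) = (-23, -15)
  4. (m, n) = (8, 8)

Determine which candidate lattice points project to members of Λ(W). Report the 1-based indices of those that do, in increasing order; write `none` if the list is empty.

Compute λ' = (4−√20)/2 = -0.23607, so π⊥(m,n) = m -0.23607·n.
candidate 1: (m,n)=(0,7) → π∥ = 0+7·λ ≈ 29.65248, π⊥ = 0+7·λ' ≈ -1.65248 ∉ [-1.5, -0.9) ⇒ out
candidate 2: (m,n)=(-8,-24) → π∥ = -8-24·λ ≈ -109.66563, π⊥ = -8-24·λ' ≈ -2.33437 ∉ [-1.5, -0.9) ⇒ out
candidate 3: (m,n)=(-23,-15) → π∥ = -23-15·λ ≈ -86.54102, π⊥ = -23-15·λ' ≈ -19.45898 ∉ [-1.5, -0.9) ⇒ out
candidate 4: (m,n)=(8,8) → π∥ = 8+8·λ ≈ 41.88854, π⊥ = 8+8·λ' ≈ 6.11146 ∉ [-1.5, -0.9) ⇒ out

none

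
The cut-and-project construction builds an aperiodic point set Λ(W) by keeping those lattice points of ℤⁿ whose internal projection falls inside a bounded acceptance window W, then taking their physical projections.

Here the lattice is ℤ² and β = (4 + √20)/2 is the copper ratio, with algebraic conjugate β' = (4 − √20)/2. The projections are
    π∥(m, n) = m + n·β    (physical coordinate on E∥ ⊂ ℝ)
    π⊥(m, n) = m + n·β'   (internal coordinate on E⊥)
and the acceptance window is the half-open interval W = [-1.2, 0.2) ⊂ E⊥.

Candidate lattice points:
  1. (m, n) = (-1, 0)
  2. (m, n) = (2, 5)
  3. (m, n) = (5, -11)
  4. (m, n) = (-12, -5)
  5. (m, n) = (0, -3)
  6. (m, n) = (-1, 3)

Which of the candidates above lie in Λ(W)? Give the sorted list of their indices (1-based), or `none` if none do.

1

Numerically β ≈ 4.2361 and β' = −1/β ≈ -0.2361.
[1] lift (-1,0): star map gives -1.0000; window check -1.2 ≤ -1.0000 < 0.2 is true → IN Λ
[2] lift (2,5): star map gives 0.8197; window check -1.2 ≤ 0.8197 < 0.2 is false → out
[3] lift (5,-11): star map gives 7.5967; window check -1.2 ≤ 7.5967 < 0.2 is false → out
[4] lift (-12,-5): star map gives -10.8197; window check -1.2 ≤ -10.8197 < 0.2 is false → out
[5] lift (0,-3): star map gives 0.7082; window check -1.2 ≤ 0.7082 < 0.2 is false → out
[6] lift (-1,3): star map gives -1.7082; window check -1.2 ≤ -1.7082 < 0.2 is false → out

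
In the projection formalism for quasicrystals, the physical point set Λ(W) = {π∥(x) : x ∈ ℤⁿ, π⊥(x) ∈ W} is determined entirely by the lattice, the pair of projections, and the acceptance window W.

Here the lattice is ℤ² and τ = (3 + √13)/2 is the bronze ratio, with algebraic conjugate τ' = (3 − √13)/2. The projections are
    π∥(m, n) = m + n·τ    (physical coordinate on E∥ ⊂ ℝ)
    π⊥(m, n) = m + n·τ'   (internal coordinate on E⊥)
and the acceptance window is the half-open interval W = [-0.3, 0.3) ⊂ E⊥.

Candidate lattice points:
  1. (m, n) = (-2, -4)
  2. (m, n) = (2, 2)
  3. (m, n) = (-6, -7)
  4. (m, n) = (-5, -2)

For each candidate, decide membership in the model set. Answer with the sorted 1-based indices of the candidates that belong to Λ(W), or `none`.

none

Compute τ' = (3−√13)/2 = -0.302776, so π⊥(m,n) = m -0.302776·n.
[1] lift (-2,-4): star map gives -0.788897; window check -0.3 ≤ -0.788897 < 0.3 is false → out
[2] lift (2,2): star map gives 1.394449; window check -0.3 ≤ 1.394449 < 0.3 is false → out
[3] lift (-6,-7): star map gives -3.880571; window check -0.3 ≤ -3.880571 < 0.3 is false → out
[4] lift (-5,-2): star map gives -4.394449; window check -0.3 ≤ -4.394449 < 0.3 is false → out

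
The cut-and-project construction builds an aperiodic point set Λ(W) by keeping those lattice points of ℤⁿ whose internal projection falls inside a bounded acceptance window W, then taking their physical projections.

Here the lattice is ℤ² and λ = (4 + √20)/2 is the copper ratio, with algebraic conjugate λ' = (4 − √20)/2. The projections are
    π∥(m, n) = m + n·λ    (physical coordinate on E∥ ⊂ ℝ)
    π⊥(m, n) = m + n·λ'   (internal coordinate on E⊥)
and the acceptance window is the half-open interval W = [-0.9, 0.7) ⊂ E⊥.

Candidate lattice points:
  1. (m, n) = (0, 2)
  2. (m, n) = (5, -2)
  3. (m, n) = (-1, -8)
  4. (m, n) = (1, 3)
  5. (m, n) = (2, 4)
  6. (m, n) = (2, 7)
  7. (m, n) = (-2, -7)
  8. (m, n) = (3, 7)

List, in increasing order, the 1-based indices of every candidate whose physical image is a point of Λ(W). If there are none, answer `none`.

Compute λ' = (4−√20)/2 = -0.236068, so π⊥(m,n) = m -0.236068·n.
[1] lift (0,2): star map gives -0.472136; window check -0.9 ≤ -0.472136 < 0.7 is true → IN Λ
[2] lift (5,-2): star map gives 5.472136; window check -0.9 ≤ 5.472136 < 0.7 is false → out
[3] lift (-1,-8): star map gives 0.888544; window check -0.9 ≤ 0.888544 < 0.7 is false → out
[4] lift (1,3): star map gives 0.291796; window check -0.9 ≤ 0.291796 < 0.7 is true → IN Λ
[5] lift (2,4): star map gives 1.055728; window check -0.9 ≤ 1.055728 < 0.7 is false → out
[6] lift (2,7): star map gives 0.347524; window check -0.9 ≤ 0.347524 < 0.7 is true → IN Λ
[7] lift (-2,-7): star map gives -0.347524; window check -0.9 ≤ -0.347524 < 0.7 is true → IN Λ
[8] lift (3,7): star map gives 1.347524; window check -0.9 ≤ 1.347524 < 0.7 is false → out

1, 4, 6, 7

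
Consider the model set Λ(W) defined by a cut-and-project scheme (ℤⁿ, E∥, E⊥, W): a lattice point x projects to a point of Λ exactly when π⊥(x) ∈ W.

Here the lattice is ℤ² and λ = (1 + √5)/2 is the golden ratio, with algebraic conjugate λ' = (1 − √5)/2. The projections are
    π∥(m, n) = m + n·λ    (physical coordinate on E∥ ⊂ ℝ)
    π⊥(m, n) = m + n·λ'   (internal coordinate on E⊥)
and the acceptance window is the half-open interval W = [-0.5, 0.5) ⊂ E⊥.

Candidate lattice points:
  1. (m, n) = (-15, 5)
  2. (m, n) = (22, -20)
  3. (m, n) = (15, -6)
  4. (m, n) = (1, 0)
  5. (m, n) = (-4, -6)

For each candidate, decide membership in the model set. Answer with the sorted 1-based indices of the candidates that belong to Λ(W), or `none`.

Compute λ' = (1−√5)/2 = -0.6180, so π⊥(m,n) = m -0.6180·n.
[1] lift (-15,5): star map gives -18.0902; window check -0.5 ≤ -18.0902 < 0.5 is false → out
[2] lift (22,-20): star map gives 34.3607; window check -0.5 ≤ 34.3607 < 0.5 is false → out
[3] lift (15,-6): star map gives 18.7082; window check -0.5 ≤ 18.7082 < 0.5 is false → out
[4] lift (1,0): star map gives 1.0000; window check -0.5 ≤ 1.0000 < 0.5 is false → out
[5] lift (-4,-6): star map gives -0.2918; window check -0.5 ≤ -0.2918 < 0.5 is true → IN Λ

5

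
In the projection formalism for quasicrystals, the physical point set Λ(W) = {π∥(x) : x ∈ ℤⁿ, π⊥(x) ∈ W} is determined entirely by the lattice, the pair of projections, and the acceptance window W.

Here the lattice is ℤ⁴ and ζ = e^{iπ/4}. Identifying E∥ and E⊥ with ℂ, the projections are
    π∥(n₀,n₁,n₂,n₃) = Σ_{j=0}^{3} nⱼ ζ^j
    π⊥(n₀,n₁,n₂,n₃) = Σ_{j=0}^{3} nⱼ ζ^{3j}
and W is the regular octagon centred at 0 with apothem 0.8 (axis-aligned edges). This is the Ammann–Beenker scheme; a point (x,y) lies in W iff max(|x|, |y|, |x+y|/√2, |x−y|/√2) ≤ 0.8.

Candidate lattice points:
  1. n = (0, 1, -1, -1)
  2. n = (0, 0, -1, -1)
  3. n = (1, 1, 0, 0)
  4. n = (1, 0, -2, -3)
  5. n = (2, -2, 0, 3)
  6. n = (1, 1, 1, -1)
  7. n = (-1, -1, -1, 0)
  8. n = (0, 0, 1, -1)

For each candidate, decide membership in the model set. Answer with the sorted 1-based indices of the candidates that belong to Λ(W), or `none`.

Internal map: ζ^{3j} for j=0..3 gives (1,0), (−√2/2,√2/2), (0,−1), (√2/2,√2/2).
candidate 1: n = (0, 1, -1, -1) → π⊥ ≈ (-1.4142, +1.0000); max(|x|,|y|,|x±y|/√2) = 1.7071 > 0.8 ⇒ ∉ W
candidate 2: n = (0, 0, -1, -1) → π⊥ ≈ (-0.7071, +0.2929); max(|x|,|y|,|x±y|/√2) = 0.7071 ≤ 0.8 ⇒ ∈ W
candidate 3: n = (1, 1, 0, 0) → π⊥ ≈ (+0.2929, +0.7071); max(|x|,|y|,|x±y|/√2) = 0.7071 ≤ 0.8 ⇒ ∈ W
candidate 4: n = (1, 0, -2, -3) → π⊥ ≈ (-1.1213, -0.1213); max(|x|,|y|,|x±y|/√2) = 1.1213 > 0.8 ⇒ ∉ W
candidate 5: n = (2, -2, 0, 3) → π⊥ ≈ (+5.5355, +0.7071); max(|x|,|y|,|x±y|/√2) = 5.5355 > 0.8 ⇒ ∉ W
candidate 6: n = (1, 1, 1, -1) → π⊥ ≈ (-0.4142, -1.0000); max(|x|,|y|,|x±y|/√2) = 1.0000 > 0.8 ⇒ ∉ W
candidate 7: n = (-1, -1, -1, 0) → π⊥ ≈ (-0.2929, +0.2929); max(|x|,|y|,|x±y|/√2) = 0.4142 ≤ 0.8 ⇒ ∈ W
candidate 8: n = (0, 0, 1, -1) → π⊥ ≈ (-0.7071, -1.7071); max(|x|,|y|,|x±y|/√2) = 1.7071 > 0.8 ⇒ ∉ W

2, 3, 7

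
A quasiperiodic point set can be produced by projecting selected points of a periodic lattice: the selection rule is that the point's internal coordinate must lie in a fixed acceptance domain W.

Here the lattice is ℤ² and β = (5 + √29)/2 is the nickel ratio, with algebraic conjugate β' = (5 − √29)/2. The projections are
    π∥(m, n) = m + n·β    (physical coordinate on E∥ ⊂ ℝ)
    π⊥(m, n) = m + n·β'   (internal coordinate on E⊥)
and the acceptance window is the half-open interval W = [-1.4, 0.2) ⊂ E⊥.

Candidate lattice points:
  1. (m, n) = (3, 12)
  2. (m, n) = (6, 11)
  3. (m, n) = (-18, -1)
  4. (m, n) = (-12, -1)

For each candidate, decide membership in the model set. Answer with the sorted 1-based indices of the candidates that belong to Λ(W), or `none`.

none

Compute β' = (5−√29)/2 = -0.1926, so π⊥(m,n) = m -0.1926·n.
candidate 1: (m,n)=(3,12) → π∥ = 3+12·β ≈ 65.3110, π⊥ = 3+12·β' ≈ 0.6890 ∉ [-1.4, 0.2) ⇒ out
candidate 2: (m,n)=(6,11) → π∥ = 6+11·β ≈ 63.1184, π⊥ = 6+11·β' ≈ 3.8816 ∉ [-1.4, 0.2) ⇒ out
candidate 3: (m,n)=(-18,-1) → π∥ = -18-1·β ≈ -23.1926, π⊥ = -18-1·β' ≈ -17.8074 ∉ [-1.4, 0.2) ⇒ out
candidate 4: (m,n)=(-12,-1) → π∥ = -12-1·β ≈ -17.1926, π⊥ = -12-1·β' ≈ -11.8074 ∉ [-1.4, 0.2) ⇒ out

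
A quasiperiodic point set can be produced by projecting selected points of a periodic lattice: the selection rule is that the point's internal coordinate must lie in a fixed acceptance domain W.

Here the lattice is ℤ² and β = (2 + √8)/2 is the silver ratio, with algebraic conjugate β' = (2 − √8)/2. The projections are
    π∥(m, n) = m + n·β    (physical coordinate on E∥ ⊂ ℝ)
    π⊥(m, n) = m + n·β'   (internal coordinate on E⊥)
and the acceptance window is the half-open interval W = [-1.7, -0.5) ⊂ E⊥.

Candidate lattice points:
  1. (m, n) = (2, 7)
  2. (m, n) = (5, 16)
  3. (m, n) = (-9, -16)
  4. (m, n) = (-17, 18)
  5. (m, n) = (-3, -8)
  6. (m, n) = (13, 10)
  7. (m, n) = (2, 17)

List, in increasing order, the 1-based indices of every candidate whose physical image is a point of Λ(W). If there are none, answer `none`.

1, 2

β' = (2−√8)/2 ≈ -0.4142.
#1 (2,7): internal coord 2 + (7)·β' = -0.8995; -0.8995 ∈ [-1.7, -0.5) → IN Λ
#2 (5,16): internal coord 5 + (16)·β' = -1.6274; -1.6274 ∈ [-1.7, -0.5) → IN Λ
#3 (-9,-16): internal coord -9 + (-16)·β' = -2.3726; -2.3726 ∉ [-1.7, -0.5) → out
#4 (-17,18): internal coord -17 + (18)·β' = -24.4558; -24.4558 ∉ [-1.7, -0.5) → out
#5 (-3,-8): internal coord -3 + (-8)·β' = +0.3137; +0.3137 ∉ [-1.7, -0.5) → out
#6 (13,10): internal coord 13 + (10)·β' = +8.8579; +8.8579 ∉ [-1.7, -0.5) → out
#7 (2,17): internal coord 2 + (17)·β' = -5.0416; -5.0416 ∉ [-1.7, -0.5) → out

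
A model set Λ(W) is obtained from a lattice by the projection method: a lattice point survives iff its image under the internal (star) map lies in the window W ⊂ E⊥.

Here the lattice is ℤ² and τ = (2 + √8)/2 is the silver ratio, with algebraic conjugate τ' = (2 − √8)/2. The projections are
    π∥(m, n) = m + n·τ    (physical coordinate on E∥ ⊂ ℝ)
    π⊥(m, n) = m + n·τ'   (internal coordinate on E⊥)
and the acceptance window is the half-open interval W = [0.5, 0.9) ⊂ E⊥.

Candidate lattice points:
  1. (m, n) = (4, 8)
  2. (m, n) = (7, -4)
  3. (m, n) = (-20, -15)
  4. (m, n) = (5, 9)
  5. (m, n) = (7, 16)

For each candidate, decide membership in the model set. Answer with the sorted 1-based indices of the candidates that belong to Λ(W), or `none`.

1

Compute τ' = (2−√8)/2 = -0.41421, so π⊥(m,n) = m -0.41421·n.
candidate 1: (m,n)=(4,8) → π∥ = 4+8·τ ≈ 23.31371, π⊥ = 4+8·τ' ≈ 0.68629 ∈ [0.5, 0.9) ⇒ IN Λ
candidate 2: (m,n)=(7,-4) → π∥ = 7-4·τ ≈ -2.65685, π⊥ = 7-4·τ' ≈ 8.65685 ∉ [0.5, 0.9) ⇒ out
candidate 3: (m,n)=(-20,-15) → π∥ = -20-15·τ ≈ -56.21320, π⊥ = -20-15·τ' ≈ -13.78680 ∉ [0.5, 0.9) ⇒ out
candidate 4: (m,n)=(5,9) → π∥ = 5+9·τ ≈ 26.72792, π⊥ = 5+9·τ' ≈ 1.27208 ∉ [0.5, 0.9) ⇒ out
candidate 5: (m,n)=(7,16) → π∥ = 7+16·τ ≈ 45.62742, π⊥ = 7+16·τ' ≈ 0.37258 ∉ [0.5, 0.9) ⇒ out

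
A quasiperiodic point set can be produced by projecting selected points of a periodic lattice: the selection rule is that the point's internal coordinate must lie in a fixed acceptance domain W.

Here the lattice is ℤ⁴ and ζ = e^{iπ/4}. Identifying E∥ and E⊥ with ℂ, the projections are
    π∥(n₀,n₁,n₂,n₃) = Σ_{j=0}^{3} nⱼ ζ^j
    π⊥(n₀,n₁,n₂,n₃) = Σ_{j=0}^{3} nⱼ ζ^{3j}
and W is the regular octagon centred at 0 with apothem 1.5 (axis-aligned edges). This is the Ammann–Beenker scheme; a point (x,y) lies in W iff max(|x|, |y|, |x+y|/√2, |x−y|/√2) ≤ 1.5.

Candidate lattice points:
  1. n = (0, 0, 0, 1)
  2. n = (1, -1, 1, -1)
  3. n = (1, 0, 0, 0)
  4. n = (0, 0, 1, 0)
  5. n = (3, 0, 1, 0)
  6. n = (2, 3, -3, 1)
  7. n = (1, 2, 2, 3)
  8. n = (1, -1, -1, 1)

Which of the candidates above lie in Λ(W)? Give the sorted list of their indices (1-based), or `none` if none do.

With ζ = e^{iπ/4} the internal vectors are ζ^0,ζ^3,ζ^6,ζ^9.
candidate 1: n = (0, 0, 0, 1) → π⊥ ≈ (+0.7071, +0.7071); max(|x|,|y|,|x±y|/√2) = 1.0000 ≤ 1.5 ⇒ ∈ W
candidate 2: n = (1, -1, 1, -1) → π⊥ ≈ (+1.0000, -2.4142); max(|x|,|y|,|x±y|/√2) = 2.4142 > 1.5 ⇒ ∉ W
candidate 3: n = (1, 0, 0, 0) → π⊥ ≈ (+1.0000, +0.0000); max(|x|,|y|,|x±y|/√2) = 1.0000 ≤ 1.5 ⇒ ∈ W
candidate 4: n = (0, 0, 1, 0) → π⊥ ≈ (+0.0000, -1.0000); max(|x|,|y|,|x±y|/√2) = 1.0000 ≤ 1.5 ⇒ ∈ W
candidate 5: n = (3, 0, 1, 0) → π⊥ ≈ (+3.0000, -1.0000); max(|x|,|y|,|x±y|/√2) = 3.0000 > 1.5 ⇒ ∉ W
candidate 6: n = (2, 3, -3, 1) → π⊥ ≈ (+0.5858, +5.8284); max(|x|,|y|,|x±y|/√2) = 5.8284 > 1.5 ⇒ ∉ W
candidate 7: n = (1, 2, 2, 3) → π⊥ ≈ (+1.7071, +1.5355); max(|x|,|y|,|x±y|/√2) = 2.2929 > 1.5 ⇒ ∉ W
candidate 8: n = (1, -1, -1, 1) → π⊥ ≈ (+2.4142, +1.0000); max(|x|,|y|,|x±y|/√2) = 2.4142 > 1.5 ⇒ ∉ W

1, 3, 4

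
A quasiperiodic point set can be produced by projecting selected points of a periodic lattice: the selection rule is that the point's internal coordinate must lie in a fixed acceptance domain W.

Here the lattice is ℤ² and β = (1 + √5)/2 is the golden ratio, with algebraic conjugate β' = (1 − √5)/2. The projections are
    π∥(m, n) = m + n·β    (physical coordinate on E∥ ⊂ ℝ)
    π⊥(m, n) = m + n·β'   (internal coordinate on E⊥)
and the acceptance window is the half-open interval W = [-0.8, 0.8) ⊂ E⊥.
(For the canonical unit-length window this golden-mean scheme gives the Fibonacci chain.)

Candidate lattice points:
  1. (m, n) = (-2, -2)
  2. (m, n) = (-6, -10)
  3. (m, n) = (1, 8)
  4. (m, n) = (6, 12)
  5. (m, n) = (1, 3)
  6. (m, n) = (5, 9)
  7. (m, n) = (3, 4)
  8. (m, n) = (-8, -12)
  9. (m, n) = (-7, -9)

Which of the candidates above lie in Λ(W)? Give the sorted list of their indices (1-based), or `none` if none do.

1, 2, 6, 7, 8

Numerically β ≈ 1.61803 and β' = −1/β ≈ -0.61803.
#1 (-2,-2): internal coord -2 + (-2)·β' = -0.76393; -0.76393 ∈ [-0.8, 0.8) → IN Λ
#2 (-6,-10): internal coord -6 + (-10)·β' = +0.18034; +0.18034 ∈ [-0.8, 0.8) → IN Λ
#3 (1,8): internal coord 1 + (8)·β' = -3.94427; -3.94427 ∉ [-0.8, 0.8) → out
#4 (6,12): internal coord 6 + (12)·β' = -1.41641; -1.41641 ∉ [-0.8, 0.8) → out
#5 (1,3): internal coord 1 + (3)·β' = -0.85410; -0.85410 ∉ [-0.8, 0.8) → out
#6 (5,9): internal coord 5 + (9)·β' = -0.56231; -0.56231 ∈ [-0.8, 0.8) → IN Λ
#7 (3,4): internal coord 3 + (4)·β' = +0.52786; +0.52786 ∈ [-0.8, 0.8) → IN Λ
#8 (-8,-12): internal coord -8 + (-12)·β' = -0.58359; -0.58359 ∈ [-0.8, 0.8) → IN Λ
#9 (-7,-9): internal coord -7 + (-9)·β' = -1.43769; -1.43769 ∉ [-0.8, 0.8) → out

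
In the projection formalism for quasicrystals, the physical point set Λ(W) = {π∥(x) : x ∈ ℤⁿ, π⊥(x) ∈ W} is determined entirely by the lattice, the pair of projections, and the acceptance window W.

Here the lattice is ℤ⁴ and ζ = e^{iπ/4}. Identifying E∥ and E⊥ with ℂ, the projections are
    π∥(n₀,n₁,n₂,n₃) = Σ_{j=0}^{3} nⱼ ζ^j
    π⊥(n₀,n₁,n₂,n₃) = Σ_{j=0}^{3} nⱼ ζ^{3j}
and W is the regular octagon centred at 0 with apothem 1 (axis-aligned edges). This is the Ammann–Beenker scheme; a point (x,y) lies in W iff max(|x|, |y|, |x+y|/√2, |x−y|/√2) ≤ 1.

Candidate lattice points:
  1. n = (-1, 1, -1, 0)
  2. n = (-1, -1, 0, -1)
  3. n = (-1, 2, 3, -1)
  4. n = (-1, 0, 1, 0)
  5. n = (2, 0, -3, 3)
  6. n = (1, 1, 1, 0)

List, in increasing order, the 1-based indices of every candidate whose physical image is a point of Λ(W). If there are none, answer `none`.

6

Internal map: ζ^{3j} for j=0..3 gives (1,0), (−√2/2,√2/2), (0,−1), (√2/2,√2/2).
#1 (-1, 1, -1, 0): internal (-1.707107, 1.707107); octagon support 2.414214 vs apothem 1 → ∉ W
#2 (-1, -1, 0, -1): internal (-1.000000, -1.414214); octagon support 1.707107 vs apothem 1 → ∉ W
#3 (-1, 2, 3, -1): internal (-3.121320, -2.292893); octagon support 3.828427 vs apothem 1 → ∉ W
#4 (-1, 0, 1, 0): internal (-1.000000, -1.000000); octagon support 1.414214 vs apothem 1 → ∉ W
#5 (2, 0, -3, 3): internal (4.121320, 5.121320); octagon support 6.535534 vs apothem 1 → ∉ W
#6 (1, 1, 1, 0): internal (0.292893, -0.292893); octagon support 0.414214 vs apothem 1 → ∈ W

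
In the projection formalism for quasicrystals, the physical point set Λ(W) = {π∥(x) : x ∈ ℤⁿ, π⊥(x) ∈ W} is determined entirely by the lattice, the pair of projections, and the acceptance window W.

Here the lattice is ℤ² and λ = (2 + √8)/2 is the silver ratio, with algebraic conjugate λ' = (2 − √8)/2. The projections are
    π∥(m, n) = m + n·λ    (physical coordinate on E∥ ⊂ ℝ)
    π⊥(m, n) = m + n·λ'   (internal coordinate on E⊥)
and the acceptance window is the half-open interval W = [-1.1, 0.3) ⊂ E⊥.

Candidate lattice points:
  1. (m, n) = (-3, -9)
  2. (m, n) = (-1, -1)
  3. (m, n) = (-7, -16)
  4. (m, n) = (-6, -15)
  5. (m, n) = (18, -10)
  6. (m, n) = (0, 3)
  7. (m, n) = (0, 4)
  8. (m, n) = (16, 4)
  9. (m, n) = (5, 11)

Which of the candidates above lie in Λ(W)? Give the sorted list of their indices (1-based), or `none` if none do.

λ' = (2−√8)/2 ≈ -0.4142.
#1 (-3,-9): internal coord -3 + (-9)·λ' = +0.7279; +0.7279 ∉ [-1.1, 0.3) → out
#2 (-1,-1): internal coord -1 + (-1)·λ' = -0.5858; -0.5858 ∈ [-1.1, 0.3) → IN Λ
#3 (-7,-16): internal coord -7 + (-16)·λ' = -0.3726; -0.3726 ∈ [-1.1, 0.3) → IN Λ
#4 (-6,-15): internal coord -6 + (-15)·λ' = +0.2132; +0.2132 ∈ [-1.1, 0.3) → IN Λ
#5 (18,-10): internal coord 18 + (-10)·λ' = +22.1421; +22.1421 ∉ [-1.1, 0.3) → out
#6 (0,3): internal coord 0 + (3)·λ' = -1.2426; -1.2426 ∉ [-1.1, 0.3) → out
#7 (0,4): internal coord 0 + (4)·λ' = -1.6569; -1.6569 ∉ [-1.1, 0.3) → out
#8 (16,4): internal coord 16 + (4)·λ' = +14.3431; +14.3431 ∉ [-1.1, 0.3) → out
#9 (5,11): internal coord 5 + (11)·λ' = +0.4437; +0.4437 ∉ [-1.1, 0.3) → out

2, 3, 4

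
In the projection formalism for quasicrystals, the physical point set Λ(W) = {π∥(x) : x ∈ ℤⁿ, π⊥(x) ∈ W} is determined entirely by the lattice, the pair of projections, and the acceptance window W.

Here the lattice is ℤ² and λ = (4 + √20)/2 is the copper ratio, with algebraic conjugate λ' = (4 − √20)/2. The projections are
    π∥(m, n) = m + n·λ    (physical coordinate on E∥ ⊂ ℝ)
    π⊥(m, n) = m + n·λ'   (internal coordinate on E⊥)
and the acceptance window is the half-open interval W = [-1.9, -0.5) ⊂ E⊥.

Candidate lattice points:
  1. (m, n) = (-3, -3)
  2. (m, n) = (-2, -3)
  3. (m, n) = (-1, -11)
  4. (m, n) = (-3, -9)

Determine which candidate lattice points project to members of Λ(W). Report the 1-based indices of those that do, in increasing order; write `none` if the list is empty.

Numerically λ ≈ 4.23607 and λ' = −1/λ ≈ -0.23607.
#1 (-3,-3): internal coord -3 + (-3)·λ' = -2.29180; -2.29180 ∉ [-1.9, -0.5) → out
#2 (-2,-3): internal coord -2 + (-3)·λ' = -1.29180; -1.29180 ∈ [-1.9, -0.5) → IN Λ
#3 (-1,-11): internal coord -1 + (-11)·λ' = +1.59675; +1.59675 ∉ [-1.9, -0.5) → out
#4 (-3,-9): internal coord -3 + (-9)·λ' = -0.87539; -0.87539 ∈ [-1.9, -0.5) → IN Λ

2, 4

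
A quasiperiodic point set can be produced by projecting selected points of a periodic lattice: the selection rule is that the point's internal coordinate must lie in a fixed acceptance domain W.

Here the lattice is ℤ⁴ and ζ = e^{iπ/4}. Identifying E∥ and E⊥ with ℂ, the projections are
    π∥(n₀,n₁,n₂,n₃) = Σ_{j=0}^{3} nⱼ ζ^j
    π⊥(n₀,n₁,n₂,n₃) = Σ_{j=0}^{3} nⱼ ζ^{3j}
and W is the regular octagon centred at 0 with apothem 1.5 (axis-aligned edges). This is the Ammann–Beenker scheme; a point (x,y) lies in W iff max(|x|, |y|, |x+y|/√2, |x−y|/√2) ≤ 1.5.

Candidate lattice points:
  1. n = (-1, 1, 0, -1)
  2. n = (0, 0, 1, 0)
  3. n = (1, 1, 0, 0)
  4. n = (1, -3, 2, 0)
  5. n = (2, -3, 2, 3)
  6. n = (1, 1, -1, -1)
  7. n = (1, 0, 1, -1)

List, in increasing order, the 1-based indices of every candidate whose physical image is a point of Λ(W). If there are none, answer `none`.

With ζ = e^{iπ/4} the internal vectors are ζ^0,ζ^3,ζ^6,ζ^9.
#1 (-1, 1, 0, -1): internal (-2.4142, 0.0000); octagon support 2.4142 vs apothem 1.5 → ∉ W
#2 (0, 0, 1, 0): internal (0.0000, -1.0000); octagon support 1.0000 vs apothem 1.5 → ∈ W
#3 (1, 1, 0, 0): internal (0.2929, 0.7071); octagon support 0.7071 vs apothem 1.5 → ∈ W
#4 (1, -3, 2, 0): internal (3.1213, -4.1213); octagon support 5.1213 vs apothem 1.5 → ∉ W
#5 (2, -3, 2, 3): internal (6.2426, -2.0000); octagon support 6.2426 vs apothem 1.5 → ∉ W
#6 (1, 1, -1, -1): internal (-0.4142, 1.0000); octagon support 1.0000 vs apothem 1.5 → ∈ W
#7 (1, 0, 1, -1): internal (0.2929, -1.7071); octagon support 1.7071 vs apothem 1.5 → ∉ W

2, 3, 6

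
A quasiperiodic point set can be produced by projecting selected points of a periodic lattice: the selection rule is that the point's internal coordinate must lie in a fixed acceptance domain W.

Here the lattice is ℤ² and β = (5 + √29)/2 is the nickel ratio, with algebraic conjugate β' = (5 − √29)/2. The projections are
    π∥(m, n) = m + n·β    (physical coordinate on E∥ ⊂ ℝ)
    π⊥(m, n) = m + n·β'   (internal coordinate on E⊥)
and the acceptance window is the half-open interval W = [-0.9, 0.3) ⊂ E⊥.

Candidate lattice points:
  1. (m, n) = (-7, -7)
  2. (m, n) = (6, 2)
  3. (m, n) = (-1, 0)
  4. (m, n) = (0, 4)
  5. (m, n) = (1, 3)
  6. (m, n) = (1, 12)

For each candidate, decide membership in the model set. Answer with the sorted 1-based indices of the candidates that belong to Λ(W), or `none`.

β' = (5−√29)/2 ≈ -0.1926.
candidate 1: (m,n)=(-7,-7) → π∥ = -7-7·β ≈ -43.3481, π⊥ = -7-7·β' ≈ -5.6519 ∉ [-0.9, 0.3) ⇒ out
candidate 2: (m,n)=(6,2) → π∥ = 6+2·β ≈ 16.3852, π⊥ = 6+2·β' ≈ 5.6148 ∉ [-0.9, 0.3) ⇒ out
candidate 3: (m,n)=(-1,0) → π∥ = -1+0·β ≈ -1.0000, π⊥ = -1+0·β' ≈ -1.0000 ∉ [-0.9, 0.3) ⇒ out
candidate 4: (m,n)=(0,4) → π∥ = 0+4·β ≈ 20.7703, π⊥ = 0+4·β' ≈ -0.7703 ∈ [-0.9, 0.3) ⇒ IN Λ
candidate 5: (m,n)=(1,3) → π∥ = 1+3·β ≈ 16.5777, π⊥ = 1+3·β' ≈ 0.4223 ∉ [-0.9, 0.3) ⇒ out
candidate 6: (m,n)=(1,12) → π∥ = 1+12·β ≈ 63.3110, π⊥ = 1+12·β' ≈ -1.3110 ∉ [-0.9, 0.3) ⇒ out

4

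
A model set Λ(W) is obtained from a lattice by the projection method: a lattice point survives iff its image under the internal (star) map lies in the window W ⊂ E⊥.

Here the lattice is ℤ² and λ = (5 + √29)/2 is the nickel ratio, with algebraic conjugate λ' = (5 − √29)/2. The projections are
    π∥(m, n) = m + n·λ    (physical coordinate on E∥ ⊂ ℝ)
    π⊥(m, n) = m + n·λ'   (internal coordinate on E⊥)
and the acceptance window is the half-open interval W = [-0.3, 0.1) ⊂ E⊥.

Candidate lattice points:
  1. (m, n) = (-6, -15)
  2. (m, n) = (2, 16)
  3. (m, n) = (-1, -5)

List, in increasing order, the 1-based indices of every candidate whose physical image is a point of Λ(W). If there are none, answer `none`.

3

Numerically λ ≈ 5.192582 and λ' = −1/λ ≈ -0.192582.
#1 (-6,-15): internal coord -6 + (-15)·λ' = -3.111264; -3.111264 ∉ [-0.3, 0.1) → out
#2 (2,16): internal coord 2 + (16)·λ' = -1.081318; -1.081318 ∉ [-0.3, 0.1) → out
#3 (-1,-5): internal coord -1 + (-5)·λ' = -0.037088; -0.037088 ∈ [-0.3, 0.1) → IN Λ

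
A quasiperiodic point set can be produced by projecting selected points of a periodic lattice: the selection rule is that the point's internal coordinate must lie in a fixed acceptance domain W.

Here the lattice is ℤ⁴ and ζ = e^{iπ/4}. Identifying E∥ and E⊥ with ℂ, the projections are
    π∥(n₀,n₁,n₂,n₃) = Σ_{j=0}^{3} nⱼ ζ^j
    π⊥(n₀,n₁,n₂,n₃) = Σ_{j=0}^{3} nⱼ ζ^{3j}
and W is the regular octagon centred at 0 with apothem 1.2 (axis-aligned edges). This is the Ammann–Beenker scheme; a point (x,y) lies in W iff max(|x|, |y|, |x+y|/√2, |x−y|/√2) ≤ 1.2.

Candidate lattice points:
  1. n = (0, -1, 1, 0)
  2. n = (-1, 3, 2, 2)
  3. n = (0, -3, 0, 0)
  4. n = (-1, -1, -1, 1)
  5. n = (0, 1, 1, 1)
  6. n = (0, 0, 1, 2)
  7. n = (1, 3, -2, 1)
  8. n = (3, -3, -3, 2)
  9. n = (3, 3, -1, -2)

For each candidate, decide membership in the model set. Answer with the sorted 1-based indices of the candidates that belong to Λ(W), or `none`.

4, 5

With ζ = e^{iπ/4} the internal vectors are ζ^0,ζ^3,ζ^6,ζ^9.
candidate 1: n = (0, -1, 1, 0) → π⊥ ≈ (+0.70711, -1.70711); max(|x|,|y|,|x±y|/√2) = 1.70711 > 1.2 ⇒ ∉ W
candidate 2: n = (-1, 3, 2, 2) → π⊥ ≈ (-1.70711, +1.53553); max(|x|,|y|,|x±y|/√2) = 2.29289 > 1.2 ⇒ ∉ W
candidate 3: n = (0, -3, 0, 0) → π⊥ ≈ (+2.12132, -2.12132); max(|x|,|y|,|x±y|/√2) = 3.00000 > 1.2 ⇒ ∉ W
candidate 4: n = (-1, -1, -1, 1) → π⊥ ≈ (+0.41421, +1.00000); max(|x|,|y|,|x±y|/√2) = 1.00000 ≤ 1.2 ⇒ ∈ W
candidate 5: n = (0, 1, 1, 1) → π⊥ ≈ (+0.00000, +0.41421); max(|x|,|y|,|x±y|/√2) = 0.41421 ≤ 1.2 ⇒ ∈ W
candidate 6: n = (0, 0, 1, 2) → π⊥ ≈ (+1.41421, +0.41421); max(|x|,|y|,|x±y|/√2) = 1.41421 > 1.2 ⇒ ∉ W
candidate 7: n = (1, 3, -2, 1) → π⊥ ≈ (-0.41421, +4.82843); max(|x|,|y|,|x±y|/√2) = 4.82843 > 1.2 ⇒ ∉ W
candidate 8: n = (3, -3, -3, 2) → π⊥ ≈ (+6.53553, +2.29289); max(|x|,|y|,|x±y|/√2) = 6.53553 > 1.2 ⇒ ∉ W
candidate 9: n = (3, 3, -1, -2) → π⊥ ≈ (-0.53553, +1.70711); max(|x|,|y|,|x±y|/√2) = 1.70711 > 1.2 ⇒ ∉ W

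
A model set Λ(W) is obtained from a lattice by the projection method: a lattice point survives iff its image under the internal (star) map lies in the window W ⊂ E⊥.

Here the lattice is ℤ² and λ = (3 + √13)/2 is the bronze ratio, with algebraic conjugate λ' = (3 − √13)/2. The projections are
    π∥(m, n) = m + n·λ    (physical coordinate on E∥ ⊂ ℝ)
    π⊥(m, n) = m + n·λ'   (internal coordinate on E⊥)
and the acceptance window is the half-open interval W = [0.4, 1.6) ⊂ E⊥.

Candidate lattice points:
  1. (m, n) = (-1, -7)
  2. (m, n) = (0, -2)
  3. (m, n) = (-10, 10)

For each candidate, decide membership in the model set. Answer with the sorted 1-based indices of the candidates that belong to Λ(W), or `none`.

λ' = (3−√13)/2 ≈ -0.3028.
#1 (-1,-7): internal coord -1 + (-7)·λ' = +1.1194; +1.1194 ∈ [0.4, 1.6) → IN Λ
#2 (0,-2): internal coord 0 + (-2)·λ' = +0.6056; +0.6056 ∈ [0.4, 1.6) → IN Λ
#3 (-10,10): internal coord -10 + (10)·λ' = -13.0278; -13.0278 ∉ [0.4, 1.6) → out

1, 2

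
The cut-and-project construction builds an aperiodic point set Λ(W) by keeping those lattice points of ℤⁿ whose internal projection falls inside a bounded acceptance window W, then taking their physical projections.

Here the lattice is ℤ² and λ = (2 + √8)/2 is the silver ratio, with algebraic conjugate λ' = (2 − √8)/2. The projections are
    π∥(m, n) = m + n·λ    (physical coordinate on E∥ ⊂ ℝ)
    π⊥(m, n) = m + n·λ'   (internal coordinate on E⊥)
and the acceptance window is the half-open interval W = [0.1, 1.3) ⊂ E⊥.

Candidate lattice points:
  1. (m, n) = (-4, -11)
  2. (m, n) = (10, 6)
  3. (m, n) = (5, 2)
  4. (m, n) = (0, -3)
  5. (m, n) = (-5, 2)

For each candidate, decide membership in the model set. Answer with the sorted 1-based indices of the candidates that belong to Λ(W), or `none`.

1, 4

Compute λ' = (2−√8)/2 = -0.41421, so π⊥(m,n) = m -0.41421·n.
candidate 1: (m,n)=(-4,-11) → π∥ = -4-11·λ ≈ -30.55635, π⊥ = -4-11·λ' ≈ 0.55635 ∈ [0.1, 1.3) ⇒ IN Λ
candidate 2: (m,n)=(10,6) → π∥ = 10+6·λ ≈ 24.48528, π⊥ = 10+6·λ' ≈ 7.51472 ∉ [0.1, 1.3) ⇒ out
candidate 3: (m,n)=(5,2) → π∥ = 5+2·λ ≈ 9.82843, π⊥ = 5+2·λ' ≈ 4.17157 ∉ [0.1, 1.3) ⇒ out
candidate 4: (m,n)=(0,-3) → π∥ = 0-3·λ ≈ -7.24264, π⊥ = 0-3·λ' ≈ 1.24264 ∈ [0.1, 1.3) ⇒ IN Λ
candidate 5: (m,n)=(-5,2) → π∥ = -5+2·λ ≈ -0.17157, π⊥ = -5+2·λ' ≈ -5.82843 ∉ [0.1, 1.3) ⇒ out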